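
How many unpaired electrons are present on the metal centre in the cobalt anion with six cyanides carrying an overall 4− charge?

Each cyanide is −1; balancing the −4 overall charge requires Co(II).
Group 9 minus oxidation state 2 gives a d⁷ configuration.
The spin state decides the count: Cyanide is a strong-field ligand (high in the spectrochemical series) for a first-row metal, so the complex is low-spin.
An octahedral low-spin d⁷ ion is t₂g⁶e_g¹, giving 1 unpaired electron.

1 unpaired electron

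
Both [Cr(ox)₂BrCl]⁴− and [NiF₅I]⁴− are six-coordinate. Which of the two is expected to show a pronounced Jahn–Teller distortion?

[Cr(ox)₂BrCl]⁴−

[Cr(ox)₂BrCl]⁴−: Ligand charges: each oxalate is −2; each bromide is −1; each chloride is −1. With an overall charge of −4 the chromium centre must be in the +2 oxidation state. Group 6 minus oxidation state 2 gives a d⁴ configuration. Bromide, chloride, and oxalate are weak-field ligands for a first-row metal, so the complex is high-spin. The t₂g³e_g¹ (high-spin) configuration has an unevenly filled e_g set; the Jahn–Teller theorem predicts a tetragonal distortion (typically axial elongation) to lift the degeneracy.
[NiF₅I]⁴−: Each fluoride is −1; each iodide is −1; balancing the −4 overall charge requires Ni(II). Group 10 minus oxidation state 2 gives a d⁸ configuration. The d⁸ configuration leaves the e_g set evenly filled (or empty) — no strong Jahn–Teller driving force.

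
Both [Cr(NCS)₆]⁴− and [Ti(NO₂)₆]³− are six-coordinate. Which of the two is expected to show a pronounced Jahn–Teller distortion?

[Cr(NCS)₆]⁴−: Each isothiocyanate is −1; balancing the −4 overall charge requires Cr(II). Cr sits in group 6, so the d-electron count is 6 − 2 = 4. Isothiocyanate is a weak-field ligand for a first-row metal, so the complex is high-spin. The t₂g³e_g¹ (high-spin) configuration has an unevenly filled e_g set; the Jahn–Teller theorem predicts a tetragonal distortion (typically axial elongation) to lift the degeneracy.
[Ti(NO₂)₆]³−: Ligand charges: each nitro (N-bound nitrite) is −1. With an overall charge of −3 the titanium centre must be in the +3 oxidation state. Group 4 minus oxidation state 3 gives a d¹ configuration. The d¹ configuration leaves the e_g set evenly filled (or empty) — no strong Jahn–Teller driving force.

[Cr(NCS)₆]⁴−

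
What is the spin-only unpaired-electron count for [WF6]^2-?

Summing ligand charges against the −2 overall charge gives an oxidation state of +4 for tungsten.
W sits in group 6, so the d-electron count is 6 − 4 = 2.
In an octahedral field the d² configuration is t₂g²e_g⁰ (only one arrangement possible), giving 2 unpaired electrons.

2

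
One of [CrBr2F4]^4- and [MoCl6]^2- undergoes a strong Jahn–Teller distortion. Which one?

[CrBr2F4]^4-

[CrBr2F4]^4-: Summing ligand charges against the −4 overall charge gives an oxidation state of +2 for chromium. Chromium is a group-6 element; Cr(II) is therefore d⁴. Bromide and fluoride are weak-field ligands for a first-row metal, so the complex is high-spin. The t₂g³e_g¹ (high-spin) configuration has an unevenly filled e_g set; the Jahn–Teller theorem predicts a tetragonal distortion (typically axial elongation) to lift the degeneracy.
[MoCl6]^2-: Summing ligand charges against the −2 overall charge gives an oxidation state of +4 for molybdenum. Group 6 minus oxidation state 4 gives a d² configuration. The d² configuration leaves the e_g set evenly filled (or empty) — no strong Jahn–Teller driving force.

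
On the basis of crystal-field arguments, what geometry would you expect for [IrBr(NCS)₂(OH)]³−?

Each bromide is −1; each isothiocyanate is −1; each hydroxide is −1; balancing the −3 overall charge requires Ir(I).
Iridium is a group-9 element; Ir(I) is therefore d⁸.
Coordination number: 4.
A 5d d⁸ ion has a large crystal-field splitting; square planar leaves the high-energy d_{x²−y²} orbital empty and maximises CFSE.

square planar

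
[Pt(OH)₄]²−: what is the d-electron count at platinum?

Summing ligand charges against the −2 overall charge gives an oxidation state of +2 for platinum.
Pt sits in group 10, so the d-electron count is 10 − 2 = 8.

d⁸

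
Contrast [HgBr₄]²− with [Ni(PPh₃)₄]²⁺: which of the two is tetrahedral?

[HgBr₄]²−

For [HgBr₄]²−: Ligand charges: each bromide is −1. With an overall charge of −2 the mercury centre must be in the +2 oxidation state. Group 12 minus oxidation state 2 gives a d¹⁰ configuration. A d¹⁰ ion has no crystal-field stabilisation preference between square planar and tetrahedral, so four ligands adopt the sterically favoured tetrahedral geometry. → tetrahedral.
For [Ni(PPh₃)₄]²⁺: Ligand charges: triphenylphosphine is neutral. With an overall charge of +2 the nickel centre must be in the +2 oxidation state. Group 10 minus oxidation state 2 gives a d⁸ configuration. Triphenylphosphine is a strong-field ligand (high in the spectrochemical series). A 3d d⁸ ion with strong-field ligands gains enough CFSE to favour square planar over tetrahedral. → square planar.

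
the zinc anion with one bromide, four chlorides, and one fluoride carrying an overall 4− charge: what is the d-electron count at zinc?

d10

Summing ligand charges against the −4 overall charge gives an oxidation state of +2 for zinc.
Zn sits in group 12, so the d-electron count is 12 − 2 = 10.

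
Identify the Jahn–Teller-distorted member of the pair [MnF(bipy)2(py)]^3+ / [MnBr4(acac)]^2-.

[MnBr4(acac)]^2-

[MnF(bipy)2(py)]^3+: Summing ligand charges against the +3 overall charge gives an oxidation state of +4 for manganese. Group 7 minus oxidation state 4 gives a d³ configuration. The d³ configuration leaves the e_g set evenly filled (or empty) — no strong Jahn–Teller driving force.
[MnBr4(acac)]^2-: Ligand charges: each bromide is −1; each acetylacetonate is −1. With an overall charge of −2 the manganese centre must be in the +3 oxidation state. Group 7 minus oxidation state 3 gives a d⁴ configuration. Acetylacetonate and bromide are weak-field ligands for a first-row metal, so the complex is high-spin. The t₂g³e_g¹ (high-spin) configuration has an unevenly filled e_g set; the Jahn–Teller theorem predicts a tetragonal distortion (typically axial elongation) to lift the degeneracy.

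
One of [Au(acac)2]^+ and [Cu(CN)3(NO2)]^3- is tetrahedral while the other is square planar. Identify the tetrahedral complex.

For [Au(acac)2]^+: Each acetylacetonate is −1; balancing the +1 overall charge requires Au(III). Au sits in group 11, so the d-electron count is 11 − 3 = 8. A 5d d⁸ ion has a large crystal-field splitting; square planar leaves the high-energy d_{x²−y²} orbital empty and maximises CFSE. → square planar.
For [Cu(CN)3(NO2)]^3-: Summing ligand charges against the −3 overall charge gives an oxidation state of +1 for copper. Copper is a group-11 element; Cu(I) is therefore d¹⁰. A d¹⁰ ion has no crystal-field stabilisation preference between square planar and tetrahedral, so four ligands adopt the sterically favoured tetrahedral geometry. → tetrahedral.

[Cu(CN)3(NO2)]^3-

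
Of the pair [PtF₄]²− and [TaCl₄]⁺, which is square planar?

For [PtF₄]²−: Summing ligand charges against the −2 overall charge gives an oxidation state of +2 for platinum. Group 10 minus oxidation state 2 gives a d⁸ configuration. A 5d d⁸ ion has a large crystal-field splitting; square planar leaves the high-energy d_{x²−y²} orbital empty and maximises CFSE. → square planar.
For [TaCl₄]⁺: Each chloride is −1; balancing the +1 overall charge requires Ta(V). Ta sits in group 5, so the d-electron count is 5 − 5 = 0. A d⁰ ion has no crystal-field stabilisation preference between square planar and tetrahedral, so four ligands adopt the sterically favoured tetrahedral geometry. → tetrahedral.

[PtF₄]²−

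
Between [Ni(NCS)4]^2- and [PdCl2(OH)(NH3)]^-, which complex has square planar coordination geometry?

[PdCl2(OH)(NH3)]^-

For [Ni(NCS)4]^2-: Each isothiocyanate is −1; balancing the −2 overall charge requires Ni(II). Nickel is a group-10 element; Ni(II) is therefore d⁸. Isothiocyanate is a weak-field ligand. With weak-field ligands the CFSE gain from square planar is small, so a 3d d⁸ ion takes the sterically preferred tetrahedral geometry. → tetrahedral.
For [PdCl2(OH)(NH3)]^-: Ligand charges: each chloride is −1; each hydroxide is −1; ammonia is neutral. With an overall charge of −1 the palladium centre must be in the +2 oxidation state. Group 10 minus oxidation state 2 gives a d⁸ configuration. A 4d d⁸ ion has a large crystal-field splitting; square planar leaves the high-energy d_{x²−y²} orbital empty and maximises CFSE. → square planar.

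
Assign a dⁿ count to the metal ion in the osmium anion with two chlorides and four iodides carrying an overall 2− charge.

d⁴

Ligand charges: each chloride is −1; each iodide is −1. With an overall charge of −2 the osmium centre must be in the +4 oxidation state.
Group 8 minus oxidation state 4 gives a d⁴ configuration.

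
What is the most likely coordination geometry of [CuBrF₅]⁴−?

Each bromide is −1; each fluoride is −1; balancing the −4 overall charge requires Cu(II).
Copper is a group-11 element; Cu(II) is therefore d⁹.
Coordination number: 6.
Six donors around a single metal centre give an octahedral coordination sphere.

octahedral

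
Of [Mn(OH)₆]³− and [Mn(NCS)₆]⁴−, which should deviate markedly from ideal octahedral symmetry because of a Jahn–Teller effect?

[Mn(OH)₆]³−

[Mn(OH)₆]³−: Ligand charges: each hydroxide is −1. With an overall charge of −3 the manganese centre must be in the +3 oxidation state. Mn sits in group 7, so the d-electron count is 7 − 3 = 4. Hydroxide is a weak-field ligand for a first-row metal, so the complex is high-spin. The t₂g³e_g¹ (high-spin) configuration has an unevenly filled e_g set; the Jahn–Teller theorem predicts a tetragonal distortion (typically axial elongation) to lift the degeneracy.
[Mn(NCS)₆]⁴−: Each isothiocyanate is −1; balancing the −4 overall charge requires Mn(II). Manganese is a group-7 element; Mn(II) is therefore d⁵. Isothiocyanate is a weak-field ligand for a first-row metal, so the complex is high-spin. The d⁵ configuration leaves the e_g set evenly filled (or empty) — no strong Jahn–Teller driving force.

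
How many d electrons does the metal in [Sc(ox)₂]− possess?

Ligand charges: each oxalate is −2. With an overall charge of −1 the scandium centre must be in the +3 oxidation state.
Sc sits in group 3, so the d-electron count is 3 − 3 = 0.

d0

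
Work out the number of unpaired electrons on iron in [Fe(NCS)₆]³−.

5

Ligand charges: each isothiocyanate is −1. With an overall charge of −3 the iron centre must be in the +3 oxidation state.
Iron is a group-8 element; Fe(III) is therefore d⁵.
The spin state decides the count: Isothiocyanate is a weak-field ligand for a first-row metal, so the complex is high-spin.
An octahedral high-spin d⁵ ion is t₂g³e_g², giving 5 unpaired electrons.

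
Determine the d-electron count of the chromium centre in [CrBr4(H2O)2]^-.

d3

Summing ligand charges against the −1 overall charge gives an oxidation state of +3 for chromium.
Chromium is a group-6 element; Cr(III) is therefore d³.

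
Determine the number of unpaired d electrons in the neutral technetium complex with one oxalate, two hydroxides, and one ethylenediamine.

Summing ligand charges against the 0 overall charge gives an oxidation state of +4 for technetium.
Tc sits in group 7, so the d-electron count is 7 − 4 = 3.
Counting donor atoms: 1×oxalate (bidentate) → 2 donors; 2×hydroxide (monodentate) → 2 donors; 1×ethylenediamine (bidentate) → 2 donors. Coordination number = 6.
In an octahedral field the d³ configuration is t₂g³e_g⁰ (only one arrangement possible), giving 3 unpaired electrons.

3 unpaired electrons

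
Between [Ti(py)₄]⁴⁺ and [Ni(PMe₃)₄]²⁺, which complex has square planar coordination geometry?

[Ni(PMe₃)₄]²⁺

For [Ti(py)₄]⁴⁺: Ligand charges: pyridine is neutral. With an overall charge of +4 the titanium centre must be in the +4 oxidation state. Group 4 minus oxidation state 4 gives a d⁰ configuration. A d⁰ ion has no crystal-field stabilisation preference between square planar and tetrahedral, so four ligands adopt the sterically favoured tetrahedral geometry. → tetrahedral.
For [Ni(PMe₃)₄]²⁺: Summing ligand charges against the +2 overall charge gives an oxidation state of +2 for nickel. Ni sits in group 10, so the d-electron count is 10 − 2 = 8. Trimethylphosphine is a strong-field ligand (high in the spectrochemical series). A 3d d⁸ ion with strong-field ligands gains enough CFSE to favour square planar over tetrahedral. → square planar.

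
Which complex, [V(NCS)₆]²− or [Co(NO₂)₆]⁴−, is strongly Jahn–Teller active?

[Co(NO₂)₆]⁴−

[V(NCS)₆]²−: Ligand charges: each isothiocyanate is −1. With an overall charge of −2 the vanadium centre must be in the +4 oxidation state. Vanadium is a group-5 element; V(IV) is therefore d¹. The d¹ configuration leaves the e_g set evenly filled (or empty) — no strong Jahn–Teller driving force.
[Co(NO₂)₆]⁴−: Ligand charges: each nitro (N-bound nitrite) is −1. With an overall charge of −4 the cobalt centre must be in the +2 oxidation state. Group 9 minus oxidation state 2 gives a d⁷ configuration. Nitro (N-bound nitrite) is a strong-field ligand (high in the spectrochemical series) for a first-row metal, so the complex is low-spin. The t₂g⁶e_g¹ (low-spin) configuration has an unevenly filled e_g set; the Jahn–Teller theorem predicts a tetragonal distortion (typically axial elongation) to lift the degeneracy.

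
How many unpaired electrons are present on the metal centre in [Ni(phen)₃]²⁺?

1,10-phenanthroline is neutral; balancing the +2 overall charge requires Ni(II).
Ni sits in group 10, so the d-electron count is 10 − 2 = 8.
Counting donor atoms: 3×1,10-phenanthroline (bidentate) → 6 donors. Coordination number = 6.
In an octahedral field the d⁸ configuration is t₂g⁶e_g² (only one arrangement possible), giving 2 unpaired electrons.

2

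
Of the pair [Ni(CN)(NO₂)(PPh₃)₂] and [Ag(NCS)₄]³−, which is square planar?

[Ni(CN)(NO₂)(PPh₃)₂]

For [Ni(CN)(NO₂)(PPh₃)₂]: Ligand charges: each cyanide is −1; each nitro (N-bound nitrite) is −1; triphenylphosphine is neutral. With an overall charge of 0 the nickel centre must be in the +2 oxidation state. Ni sits in group 10, so the d-electron count is 10 − 2 = 8. Cyanide, nitro (N-bound nitrite), and triphenylphosphine are strong-field ligands (high in the spectrochemical series). A 3d d⁸ ion with strong-field ligands gains enough CFSE to favour square planar over tetrahedral. → square planar.
For [Ag(NCS)₄]³−: Summing ligand charges against the −3 overall charge gives an oxidation state of +1 for silver. Silver is a group-11 element; Ag(I) is therefore d¹⁰. A d¹⁰ ion has no crystal-field stabilisation preference between square planar and tetrahedral, so four ligands adopt the sterically favoured tetrahedral geometry. → tetrahedral.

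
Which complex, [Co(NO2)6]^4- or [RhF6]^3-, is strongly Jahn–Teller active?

[Co(NO2)6]^4-: Ligand charges: each nitro (N-bound nitrite) is −1. With an overall charge of −4 the cobalt centre must be in the +2 oxidation state. Group 9 minus oxidation state 2 gives a d⁷ configuration. Nitro (N-bound nitrite) is a strong-field ligand (high in the spectrochemical series) for a first-row metal, so the complex is low-spin. The t₂g⁶e_g¹ (low-spin) configuration has an unevenly filled e_g set; the Jahn–Teller theorem predicts a tetragonal distortion (typically axial elongation) to lift the degeneracy.
[RhF6]^3-: Summing ligand charges against the −3 overall charge gives an oxidation state of +3 for rhodium. Rhodium is a group-9 element; Rh(III) is therefore d⁶. A 4d ion has a large Δₒ and is invariably low-spin. The d⁶ configuration leaves the e_g set evenly filled (or empty) — no strong Jahn–Teller driving force.

[Co(NO2)6]^4-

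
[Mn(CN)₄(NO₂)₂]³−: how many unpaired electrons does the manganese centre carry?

Ligand charges: each cyanide is −1; each nitro (N-bound nitrite) is −1. With an overall charge of −3 the manganese centre must be in the +3 oxidation state.
Group 7 minus oxidation state 3 gives a d⁴ configuration.
The spin state decides the count: Cyanide and nitro (N-bound nitrite) are strong-field ligands (high in the spectrochemical series) for a first-row metal, so the complex is low-spin.
An octahedral low-spin d⁴ ion is t₂g⁴e_g⁰, giving 2 unpaired electrons.

2 unpaired electrons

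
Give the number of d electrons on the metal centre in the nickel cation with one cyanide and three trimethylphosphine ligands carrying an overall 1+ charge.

d8

Each cyanide is −1; trimethylphosphine is neutral; balancing the +1 overall charge requires Ni(II).
Ni sits in group 10, so the d-electron count is 10 − 2 = 8.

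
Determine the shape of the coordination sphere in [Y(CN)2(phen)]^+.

tetrahedral

Each cyanide is −1; 1,10-phenanthroline is neutral; balancing the +1 overall charge requires Y(III).
Y sits in group 3, so the d-electron count is 3 − 3 = 0.
Counting donor atoms: 2×cyanide (monodentate) → 2 donors; 1×1,10-phenanthroline (bidentate) → 2 donors. Coordination number = 4.
A d⁰ ion has no crystal-field stabilisation preference between square planar and tetrahedral, so four ligands adopt the sterically favoured tetrahedral geometry.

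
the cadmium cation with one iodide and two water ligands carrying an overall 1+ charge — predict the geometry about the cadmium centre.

trigonal planar

Ligand charges: each iodide is −1; water is neutral. With an overall charge of +1 the cadmium centre must be in the +2 oxidation state.
Cadmium is a group-12 element; Cd(II) is therefore d¹⁰.
Coordination number: 3.
Three ligands around a d¹⁰ centre minimise repulsion in a trigonal-planar arrangement.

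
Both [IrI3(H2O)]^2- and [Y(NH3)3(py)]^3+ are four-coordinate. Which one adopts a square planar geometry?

For [IrI3(H2O)]^2-: Summing ligand charges against the −2 overall charge gives an oxidation state of +1 for iridium. Group 9 minus oxidation state 1 gives a d⁸ configuration. A 5d d⁸ ion has a large crystal-field splitting; square planar leaves the high-energy d_{x²−y²} orbital empty and maximises CFSE. → square planar.
For [Y(NH3)3(py)]^3+: Summing ligand charges against the +3 overall charge gives an oxidation state of +3 for yttrium. Y sits in group 3, so the d-electron count is 3 − 3 = 0. A d⁰ ion has no crystal-field stabilisation preference between square planar and tetrahedral, so four ligands adopt the sterically favoured tetrahedral geometry. → tetrahedral.

[IrI3(H2O)]^2-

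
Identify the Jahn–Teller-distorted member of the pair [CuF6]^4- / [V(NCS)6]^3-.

[CuF6]^4-: Summing ligand charges against the −4 overall charge gives an oxidation state of +2 for copper. Cu sits in group 11, so the d-electron count is 11 − 2 = 9. The t₂g⁶e_g³ configuration has an unevenly filled e_g set; the Jahn–Teller theorem predicts a tetragonal distortion (typically axial elongation) to lift the degeneracy.
[V(NCS)6]^3-: Ligand charges: each isothiocyanate is −1. With an overall charge of −3 the vanadium centre must be in the +3 oxidation state. V sits in group 5, so the d-electron count is 5 − 3 = 2. The d² configuration leaves the e_g set evenly filled (or empty) — no strong Jahn–Teller driving force.

[CuF6]^4-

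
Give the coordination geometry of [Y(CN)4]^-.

Ligand charges: each cyanide is −1. With an overall charge of −1 the yttrium centre must be in the +3 oxidation state.
Y sits in group 3, so the d-electron count is 3 − 3 = 0.
Coordination number: 4.
A d⁰ ion has no crystal-field stabilisation preference between square planar and tetrahedral, so four ligands adopt the sterically favoured tetrahedral geometry.

tetrahedral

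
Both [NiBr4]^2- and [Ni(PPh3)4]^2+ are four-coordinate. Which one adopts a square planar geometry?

For [NiBr4]^2-: Ligand charges: each bromide is −1. With an overall charge of −2 the nickel centre must be in the +2 oxidation state. Ni sits in group 10, so the d-electron count is 10 − 2 = 8. Bromide is a weak-field ligand. With weak-field ligands the CFSE gain from square planar is small, so a 3d d⁸ ion takes the sterically preferred tetrahedral geometry. → tetrahedral.
For [Ni(PPh3)4]^2+: Triphenylphosphine is neutral; balancing the +2 overall charge requires Ni(II). Nickel is a group-10 element; Ni(II) is therefore d⁸. Triphenylphosphine is a strong-field ligand (high in the spectrochemical series). A 3d d⁸ ion with strong-field ligands gains enough CFSE to favour square planar over tetrahedral. → square planar.

[Ni(PPh3)4]^2+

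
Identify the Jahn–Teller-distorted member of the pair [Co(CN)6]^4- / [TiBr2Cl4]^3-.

[Co(CN)6]^4-: Each cyanide is −1; balancing the −4 overall charge requires Co(II). Co sits in group 9, so the d-electron count is 9 − 2 = 7. Cyanide is a strong-field ligand (high in the spectrochemical series) for a first-row metal, so the complex is low-spin. The t₂g⁶e_g¹ (low-spin) configuration has an unevenly filled e_g set; the Jahn–Teller theorem predicts a tetragonal distortion (typically axial elongation) to lift the degeneracy.
[TiBr2Cl4]^3-: Each bromide is −1; each chloride is −1; balancing the −3 overall charge requires Ti(III). Titanium is a group-4 element; Ti(III) is therefore d¹. The d¹ configuration leaves the e_g set evenly filled (or empty) — no strong Jahn–Teller driving force.

[Co(CN)6]^4-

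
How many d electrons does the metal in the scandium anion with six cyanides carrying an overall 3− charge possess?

d⁰

Each cyanide is −1; balancing the −3 overall charge requires Sc(III).
Scandium is a group-3 element; Sc(III) is therefore d⁰.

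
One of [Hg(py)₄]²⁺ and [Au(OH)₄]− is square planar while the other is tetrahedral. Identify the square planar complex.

[Au(OH)₄]−

For [Hg(py)₄]²⁺: Pyridine is neutral; balancing the +2 overall charge requires Hg(II). Hg sits in group 12, so the d-electron count is 12 − 2 = 10. A d¹⁰ ion has no crystal-field stabilisation preference between square planar and tetrahedral, so four ligands adopt the sterically favoured tetrahedral geometry. → tetrahedral.
For [Au(OH)₄]−: Summing ligand charges against the −1 overall charge gives an oxidation state of +3 for gold. Group 11 minus oxidation state 3 gives a d⁸ configuration. A 5d d⁸ ion has a large crystal-field splitting; square planar leaves the high-energy d_{x²−y²} orbital empty and maximises CFSE. → square planar.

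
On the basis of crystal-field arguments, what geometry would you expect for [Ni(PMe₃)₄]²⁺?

Trimethylphosphine is neutral; balancing the +2 overall charge requires Ni(II).
Group 10 minus oxidation state 2 gives a d⁸ configuration.
With 4 monodentate ligands the coordination number is 4.
Trimethylphosphine is a strong-field ligand (high in the spectrochemical series).
A 3d d⁸ ion with strong-field ligands gains enough CFSE to favour square planar over tetrahedral.

square planar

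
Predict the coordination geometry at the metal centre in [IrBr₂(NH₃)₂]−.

Ligand charges: each bromide is −1; ammonia is neutral. With an overall charge of −1 the iridium centre must be in the +1 oxidation state.
Group 9 minus oxidation state 1 gives a d⁸ configuration.
Coordination number: 4.
A 5d d⁸ ion has a large crystal-field splitting; square planar leaves the high-energy d_{x²−y²} orbital empty and maximises CFSE.

square planar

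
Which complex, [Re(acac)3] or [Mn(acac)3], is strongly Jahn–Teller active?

[Mn(acac)3]

[Re(acac)3]: Each acetylacetonate is −1; balancing the 0 overall charge requires Re(III). Group 7 minus oxidation state 3 gives a d⁴ configuration. A 5d ion has a large Δₒ and is invariably low-spin. The d⁴ configuration leaves the e_g set evenly filled (or empty) — no strong Jahn–Teller driving force.
[Mn(acac)3]: Summing ligand charges against the 0 overall charge gives an oxidation state of +3 for manganese. Manganese is a group-7 element; Mn(III) is therefore d⁴. Acetylacetonate is a weak-field ligand for a first-row metal, so the complex is high-spin. The t₂g³e_g¹ (high-spin) configuration has an unevenly filled e_g set; the Jahn–Teller theorem predicts a tetragonal distortion (typically axial elongation) to lift the degeneracy.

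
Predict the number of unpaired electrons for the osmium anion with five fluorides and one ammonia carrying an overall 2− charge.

Each fluoride is −1; ammonia is neutral; balancing the −2 overall charge requires Os(III).
Os sits in group 8, so the d-electron count is 8 − 3 = 5.
The spin state decides the count: a 5d ion has a large Δₒ and is invariably low-spin.
An octahedral low-spin d⁵ ion is t₂g⁵e_g⁰, giving 1 unpaired electron.

1 unpaired electron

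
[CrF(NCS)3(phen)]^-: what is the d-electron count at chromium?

d³

Summing ligand charges against the −1 overall charge gives an oxidation state of +3 for chromium.
Group 6 minus oxidation state 3 gives a d³ configuration.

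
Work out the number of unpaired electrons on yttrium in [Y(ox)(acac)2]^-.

Each oxalate is −2; each acetylacetonate is −1; balancing the −1 overall charge requires Y(III).
Group 3 minus oxidation state 3 gives a d⁰ configuration.
Counting donor atoms: 1×oxalate (bidentate) → 2 donors; 2×acetylacetonate (bidentate) → 4 donors. Coordination number = 6.
In an octahedral field the d⁰ configuration is t₂g⁰e_g⁰, giving 0 unpaired electrons.

0 unpaired electrons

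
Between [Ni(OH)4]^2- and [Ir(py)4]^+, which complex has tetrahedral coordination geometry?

[Ni(OH)4]^2-

For [Ni(OH)4]^2-: Each hydroxide is −1; balancing the −2 overall charge requires Ni(II). Group 10 minus oxidation state 2 gives a d⁸ configuration. Hydroxide is a weak-field ligand. With weak-field ligands the CFSE gain from square planar is small, so a 3d d⁸ ion takes the sterically preferred tetrahedral geometry. → tetrahedral.
For [Ir(py)4]^+: Summing ligand charges against the +1 overall charge gives an oxidation state of +1 for iridium. Group 9 minus oxidation state 1 gives a d⁸ configuration. A 5d d⁸ ion has a large crystal-field splitting; square planar leaves the high-energy d_{x²−y²} orbital empty and maximises CFSE. → square planar.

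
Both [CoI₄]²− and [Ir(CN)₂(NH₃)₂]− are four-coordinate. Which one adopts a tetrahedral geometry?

[CoI₄]²−

For [CoI₄]²−: Ligand charges: each iodide is −1. With an overall charge of −2 the cobalt centre must be in the +2 oxidation state. Group 9 minus oxidation state 2 gives a d⁷ configuration. For a high-spin 3d d⁷ ion with weak-field ligands the small Δₜ gives little square-planar CFSE advantage, so four ligands adopt the sterically favoured tetrahedral geometry. → tetrahedral.
For [Ir(CN)₂(NH₃)₂]−: Ligand charges: each cyanide is −1; ammonia is neutral. With an overall charge of −1 the iridium centre must be in the +1 oxidation state. Ir sits in group 9, so the d-electron count is 9 − 1 = 8. A 5d d⁸ ion has a large crystal-field splitting; square planar leaves the high-energy d_{x²−y²} orbital empty and maximises CFSE. → square planar.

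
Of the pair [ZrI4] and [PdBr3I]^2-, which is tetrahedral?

[ZrI4]

For [ZrI4]: Ligand charges: each iodide is −1. With an overall charge of 0 the zirconium centre must be in the +4 oxidation state. Zirconium is a group-4 element; Zr(IV) is therefore d⁰. A d⁰ ion has no crystal-field stabilisation preference between square planar and tetrahedral, so four ligands adopt the sterically favoured tetrahedral geometry. → tetrahedral.
For [PdBr3I]^2-: Ligand charges: each bromide is −1; each iodide is −1. With an overall charge of −2 the palladium centre must be in the +2 oxidation state. Palladium is a group-10 element; Pd(II) is therefore d⁸. A 4d d⁸ ion has a large crystal-field splitting; square planar leaves the high-energy d_{x²−y²} orbital empty and maximises CFSE. → square planar.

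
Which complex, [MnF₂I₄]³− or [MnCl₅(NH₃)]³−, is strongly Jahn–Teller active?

[MnF₂I₄]³−

[MnF₂I₄]³−: Summing ligand charges against the −3 overall charge gives an oxidation state of +3 for manganese. Manganese is a group-7 element; Mn(III) is therefore d⁴. Fluoride and iodide are weak-field ligands for a first-row metal, so the complex is high-spin. The t₂g³e_g¹ (high-spin) configuration has an unevenly filled e_g set; the Jahn–Teller theorem predicts a tetragonal distortion (typically axial elongation) to lift the degeneracy.
[MnCl₅(NH₃)]³−: Each chloride is −1; ammonia is neutral; balancing the −3 overall charge requires Mn(II). Mn sits in group 7, so the d-electron count is 7 − 2 = 5. Chloride is a weak-field ligand for a first-row metal, so the complex is high-spin. The d⁵ configuration leaves the e_g set evenly filled (or empty) — no strong Jahn–Teller driving force.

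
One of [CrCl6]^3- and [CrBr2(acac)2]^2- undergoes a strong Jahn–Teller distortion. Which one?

[CrCl6]^3-: Ligand charges: each chloride is −1. With an overall charge of −3 the chromium centre must be in the +3 oxidation state. Group 6 minus oxidation state 3 gives a d³ configuration. The d³ configuration leaves the e_g set evenly filled (or empty) — no strong Jahn–Teller driving force.
[CrBr2(acac)2]^2-: Ligand charges: each bromide is −1; each acetylacetonate is −1. With an overall charge of −2 the chromium centre must be in the +2 oxidation state. Chromium is a group-6 element; Cr(II) is therefore d⁴. Acetylacetonate and bromide are weak-field ligands for a first-row metal, so the complex is high-spin. The t₂g³e_g¹ (high-spin) configuration has an unevenly filled e_g set; the Jahn–Teller theorem predicts a tetragonal distortion (typically axial elongation) to lift the degeneracy.

[CrBr2(acac)2]^2-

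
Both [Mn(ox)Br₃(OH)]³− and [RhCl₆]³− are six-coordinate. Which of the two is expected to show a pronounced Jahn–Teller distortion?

[Mn(ox)Br₃(OH)]³−

[Mn(ox)Br₃(OH)]³−: Ligand charges: each oxalate is −2; each bromide is −1; each hydroxide is −1. With an overall charge of −3 the manganese centre must be in the +3 oxidation state. Manganese is a group-7 element; Mn(III) is therefore d⁴. Bromide, hydroxide, and oxalate are weak-field ligands for a first-row metal, so the complex is high-spin. The t₂g³e_g¹ (high-spin) configuration has an unevenly filled e_g set; the Jahn–Teller theorem predicts a tetragonal distortion (typically axial elongation) to lift the degeneracy.
[RhCl₆]³−: Summing ligand charges against the −3 overall charge gives an oxidation state of +3 for rhodium. Group 9 minus oxidation state 3 gives a d⁶ configuration. A 4d ion has a large Δₒ and is invariably low-spin. The d⁶ configuration leaves the e_g set evenly filled (or empty) — no strong Jahn–Teller driving force.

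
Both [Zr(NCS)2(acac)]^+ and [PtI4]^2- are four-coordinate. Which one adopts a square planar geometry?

For [Zr(NCS)2(acac)]^+: Summing ligand charges against the +1 overall charge gives an oxidation state of +4 for zirconium. Group 4 minus oxidation state 4 gives a d⁰ configuration. A d⁰ ion has no crystal-field stabilisation preference between square planar and tetrahedral, so four ligands adopt the sterically favoured tetrahedral geometry. → tetrahedral.
For [PtI4]^2-: Summing ligand charges against the −2 overall charge gives an oxidation state of +2 for platinum. Pt sits in group 10, so the d-electron count is 10 − 2 = 8. A 5d d⁸ ion has a large crystal-field splitting; square planar leaves the high-energy d_{x²−y²} orbital empty and maximises CFSE. → square planar.

[PtI4]^2-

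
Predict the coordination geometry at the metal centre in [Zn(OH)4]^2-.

tetrahedral

Summing ligand charges against the −2 overall charge gives an oxidation state of +2 for zinc.
Zn sits in group 12, so the d-electron count is 12 − 2 = 10.
Coordination number: 4.
A d¹⁰ ion has no crystal-field stabilisation preference between square planar and tetrahedral, so four ligands adopt the sterically favoured tetrahedral geometry.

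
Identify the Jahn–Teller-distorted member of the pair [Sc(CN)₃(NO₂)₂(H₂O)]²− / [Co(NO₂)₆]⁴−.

[Sc(CN)₃(NO₂)₂(H₂O)]²−: Each cyanide is −1; each nitro (N-bound nitrite) is −1; water is neutral; balancing the −2 overall charge requires Sc(III). Scandium is a group-3 element; Sc(III) is therefore d⁰. The d⁰ configuration leaves the e_g set evenly filled (or empty) — no strong Jahn–Teller driving force.
[Co(NO₂)₆]⁴−: Each nitro (N-bound nitrite) is −1; balancing the −4 overall charge requires Co(II). Co sits in group 9, so the d-electron count is 9 − 2 = 7. Nitro (N-bound nitrite) is a strong-field ligand (high in the spectrochemical series) for a first-row metal, so the complex is low-spin. The t₂g⁶e_g¹ (low-spin) configuration has an unevenly filled e_g set; the Jahn–Teller theorem predicts a tetragonal distortion (typically axial elongation) to lift the degeneracy.

[Co(NO₂)₆]⁴−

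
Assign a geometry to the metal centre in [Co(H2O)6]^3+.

octahedral

Summing ligand charges against the +3 overall charge gives an oxidation state of +3 for cobalt.
Group 9 minus oxidation state 3 gives a d⁶ configuration.
With 6 monodentate ligands the coordination number is 6.
Six donors around a single metal centre give an octahedral coordination sphere.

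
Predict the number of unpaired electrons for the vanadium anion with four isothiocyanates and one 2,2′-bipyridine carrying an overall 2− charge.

Summing ligand charges against the −2 overall charge gives an oxidation state of +2 for vanadium.
Vanadium is a group-5 element; V(II) is therefore d³.
Counting donor atoms: 4×isothiocyanate (monodentate) → 4 donors; 1×2,2′-bipyridine (bidentate) → 2 donors. Coordination number = 6.
In an octahedral field the d³ configuration is t₂g³e_g⁰ (only one arrangement possible), giving 3 unpaired electrons.

3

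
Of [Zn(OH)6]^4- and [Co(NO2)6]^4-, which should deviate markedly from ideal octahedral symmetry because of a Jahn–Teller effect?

[Co(NO2)6]^4-

[Zn(OH)6]^4-: Summing ligand charges against the −4 overall charge gives an oxidation state of +2 for zinc. Zn sits in group 12, so the d-electron count is 12 − 2 = 10. The d¹⁰ configuration leaves the e_g set evenly filled (or empty) — no strong Jahn–Teller driving force.
[Co(NO2)6]^4-: Summing ligand charges against the −4 overall charge gives an oxidation state of +2 for cobalt. Cobalt is a group-9 element; Co(II) is therefore d⁷. Nitro (N-bound nitrite) is a strong-field ligand (high in the spectrochemical series) for a first-row metal, so the complex is low-spin. The t₂g⁶e_g¹ (low-spin) configuration has an unevenly filled e_g set; the Jahn–Teller theorem predicts a tetragonal distortion (typically axial elongation) to lift the degeneracy.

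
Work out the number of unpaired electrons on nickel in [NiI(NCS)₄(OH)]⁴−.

Ligand charges: each iodide is −1; each isothiocyanate is −1; each hydroxide is −1. With an overall charge of −4 the nickel centre must be in the +2 oxidation state.
Group 10 minus oxidation state 2 gives a d⁸ configuration.
In an octahedral field the d⁸ configuration is t₂g⁶e_g² (only one arrangement possible), giving 2 unpaired electrons.

2 unpaired electrons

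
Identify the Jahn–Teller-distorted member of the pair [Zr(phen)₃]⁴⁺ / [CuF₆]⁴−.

[Zr(phen)₃]⁴⁺: 1,10-phenanthroline is neutral; balancing the +4 overall charge requires Zr(IV). Group 4 minus oxidation state 4 gives a d⁰ configuration. The d⁰ configuration leaves the e_g set evenly filled (or empty) — no strong Jahn–Teller driving force.
[CuF₆]⁴−: Each fluoride is −1; balancing the −4 overall charge requires Cu(II). Cu sits in group 11, so the d-electron count is 11 − 2 = 9. The t₂g⁶e_g³ configuration has an unevenly filled e_g set; the Jahn–Teller theorem predicts a tetragonal distortion (typically axial elongation) to lift the degeneracy.

[CuF₆]⁴−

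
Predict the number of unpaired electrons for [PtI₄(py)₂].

Ligand charges: each iodide is −1; pyridine is neutral. With an overall charge of 0 the platinum centre must be in the +4 oxidation state.
Pt sits in group 10, so the d-electron count is 10 − 4 = 6.
The spin state decides the count: a 5d ion has a large Δₒ and is invariably low-spin.
An octahedral low-spin d⁶ ion is t₂g⁶e_g⁰, giving 0 unpaired electrons.

0 unpaired electrons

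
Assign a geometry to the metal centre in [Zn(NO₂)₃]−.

Summing ligand charges against the −1 overall charge gives an oxidation state of +2 for zinc.
Group 12 minus oxidation state 2 gives a d¹⁰ configuration.
Coordination number: 3.
Three ligands around a d¹⁰ centre minimise repulsion in a trigonal-planar arrangement.

trigonal planar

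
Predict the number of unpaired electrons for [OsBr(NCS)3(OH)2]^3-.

1

Summing ligand charges against the −3 overall charge gives an oxidation state of +3 for osmium.
Group 8 minus oxidation state 3 gives a d⁵ configuration.
The spin state decides the count: a 5d ion has a large Δₒ and is invariably low-spin.
An octahedral low-spin d⁵ ion is t₂g⁵e_g⁰, giving 1 unpaired electron.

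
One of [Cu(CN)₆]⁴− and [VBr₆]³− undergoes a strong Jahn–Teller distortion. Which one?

[Cu(CN)₆]⁴−

[Cu(CN)₆]⁴−: Each cyanide is −1; balancing the −4 overall charge requires Cu(II). Copper is a group-11 element; Cu(II) is therefore d⁹. The t₂g⁶e_g³ configuration has an unevenly filled e_g set; the Jahn–Teller theorem predicts a tetragonal distortion (typically axial elongation) to lift the degeneracy.
[VBr₆]³−: Summing ligand charges against the −3 overall charge gives an oxidation state of +3 for vanadium. Vanadium is a group-5 element; V(III) is therefore d². The d² configuration leaves the e_g set evenly filled (or empty) — no strong Jahn–Teller driving force.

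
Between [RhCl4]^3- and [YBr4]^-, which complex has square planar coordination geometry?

[RhCl4]^3-

For [RhCl4]^3-: Ligand charges: each chloride is −1. With an overall charge of −3 the rhodium centre must be in the +1 oxidation state. Rh sits in group 9, so the d-electron count is 9 − 1 = 8. A 4d d⁸ ion has a large crystal-field splitting; square planar leaves the high-energy d_{x²−y²} orbital empty and maximises CFSE. → square planar.
For [YBr4]^-: Each bromide is −1; balancing the −1 overall charge requires Y(III). Group 3 minus oxidation state 3 gives a d⁰ configuration. A d⁰ ion has no crystal-field stabilisation preference between square planar and tetrahedral, so four ligands adopt the sterically favoured tetrahedral geometry. → tetrahedral.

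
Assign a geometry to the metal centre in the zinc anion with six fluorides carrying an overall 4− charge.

octahedral

Each fluoride is −1; balancing the −4 overall charge requires Zn(II).
Zn sits in group 12, so the d-electron count is 12 − 2 = 10.
With 6 monodentate ligands the coordination number is 6.
Six donors around a single metal centre give an octahedral coordination sphere.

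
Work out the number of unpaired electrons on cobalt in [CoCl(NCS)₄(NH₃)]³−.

3

Each chloride is −1; each isothiocyanate is −1; ammonia is neutral; balancing the −3 overall charge requires Co(II).
Cobalt is a group-9 element; Co(II) is therefore d⁷.
The spin state decides the count: Chloride and isothiocyanate are weak-field ligands for a first-row metal, so the complex is high-spin.
An octahedral high-spin d⁷ ion is t₂g⁵e_g², giving 3 unpaired electrons.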